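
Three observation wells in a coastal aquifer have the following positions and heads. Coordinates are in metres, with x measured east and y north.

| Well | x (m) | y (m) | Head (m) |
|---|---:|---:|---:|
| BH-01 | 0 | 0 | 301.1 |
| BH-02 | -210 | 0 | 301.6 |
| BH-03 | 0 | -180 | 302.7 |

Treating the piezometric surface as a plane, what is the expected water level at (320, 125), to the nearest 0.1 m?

∂h/∂x = (301.6 − 301.1) / (-210 − 0) = -0.002381
∂h/∂y = (302.7 − 301.1) / (-180 − 0) = -0.008889
h(320, 125) = 301.1 + (-0.002381)·(320) + (-0.008889)·(125) = 301.1 -0.762 -1.111 = 299.227 m.

299.2 m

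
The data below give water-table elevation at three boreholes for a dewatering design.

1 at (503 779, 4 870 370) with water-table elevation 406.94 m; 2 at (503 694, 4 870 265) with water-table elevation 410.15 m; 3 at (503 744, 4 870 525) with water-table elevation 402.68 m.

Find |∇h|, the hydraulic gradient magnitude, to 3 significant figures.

With h = a·x + b·y + c and 1 as origin, the differences give:
  (-85)·a + (-105)·b = +3.21
  (-35)·a + 155·b = -4.26
Eliminate b (×155 and ×(-105), subtract): -16850·a = 50.250 → a = ∂h/∂x = -0.002982
Back-substitute: b = ∂h/∂y = -0.02816.
|∇h| = √(-0.002982² + -0.02816²) = 0.02832

0.0283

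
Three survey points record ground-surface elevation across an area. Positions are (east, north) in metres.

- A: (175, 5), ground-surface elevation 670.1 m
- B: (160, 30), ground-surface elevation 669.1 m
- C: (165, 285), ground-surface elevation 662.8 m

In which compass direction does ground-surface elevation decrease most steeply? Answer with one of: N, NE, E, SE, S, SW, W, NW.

NW

Differences from A: to B (Δx, Δy, Δh) = (-15, 25, -1.0); to C = (-10, 280, -7.3).
Determinant of the coordinate differences = (-15)·280 − (-10)·25 = -3950.
∂z/∂x = [(-1.0)·280 − (-7.3)·25] / -3950 = +0.02468
∂z/∂y = [(-15)·(-7.3) − (-10)·(-1.0)] / -3950 = -0.02519
Steepest decrease is along −∇f = (-0.02468 E, +0.02519 N) → northwest.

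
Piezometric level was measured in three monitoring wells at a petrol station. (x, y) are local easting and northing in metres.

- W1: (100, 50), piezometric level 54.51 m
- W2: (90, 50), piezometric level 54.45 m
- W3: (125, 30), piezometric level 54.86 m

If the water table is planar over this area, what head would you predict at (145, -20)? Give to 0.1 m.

With h = a·x + b·y + c and W1 as origin, the differences give:
  (-10)·a + 0·b = -0.06
  25·a + (-20)·b = +0.35
Eliminate b (×(-20) and ×0, subtract): 200·a = 1.200 → a = ∂h/∂x = +0.006000
Back-substitute: b = ∂h/∂y = -0.01000.
h(145, -20) = 54.51 + (+0.006000)·(45) + (-0.01000)·(-70) = 54.51 +0.270 +0.700 = 55.480 m.

55.5 m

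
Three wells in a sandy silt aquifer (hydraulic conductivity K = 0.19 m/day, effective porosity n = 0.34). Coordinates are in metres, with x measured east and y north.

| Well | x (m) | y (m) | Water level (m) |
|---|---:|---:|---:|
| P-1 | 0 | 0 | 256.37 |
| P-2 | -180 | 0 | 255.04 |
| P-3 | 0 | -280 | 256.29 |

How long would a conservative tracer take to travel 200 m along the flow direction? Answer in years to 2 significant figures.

130 years

∂h/∂x = (255.04 − 256.37) / (-180 − 0) = +0.007389
∂h/∂y = (256.29 − 256.37) / (-280 − 0) = +0.0002857
|∇h| = √(0.007389² + 0.0002857²) = 0.007395
Seepage velocity v = K·i/n = 0.19 × 0.007395 / 0.34 = 0.004132 m/day.
t = 200 / 0.004132 = 4.84e+04 days = 133 years.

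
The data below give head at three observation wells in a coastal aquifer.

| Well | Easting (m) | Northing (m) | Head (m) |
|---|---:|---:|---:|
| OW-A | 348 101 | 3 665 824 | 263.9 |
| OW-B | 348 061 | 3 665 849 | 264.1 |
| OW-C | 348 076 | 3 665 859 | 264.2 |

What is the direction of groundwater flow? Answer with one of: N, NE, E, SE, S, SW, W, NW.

S

With h = a·x + b·y + c and OW-A as origin, the differences give:
  (-40)·a + 25·b = +0.2
  (-25)·a + 35·b = +0.3
Eliminate b (×35 and ×25, subtract): -775·a = -0.50 → a = ∂h/∂x = +0.0006452
Back-substitute: b = ∂h/∂y = +0.009032.
Flow = −∇h = (-0.0006452 east, -0.009032 north), which points south.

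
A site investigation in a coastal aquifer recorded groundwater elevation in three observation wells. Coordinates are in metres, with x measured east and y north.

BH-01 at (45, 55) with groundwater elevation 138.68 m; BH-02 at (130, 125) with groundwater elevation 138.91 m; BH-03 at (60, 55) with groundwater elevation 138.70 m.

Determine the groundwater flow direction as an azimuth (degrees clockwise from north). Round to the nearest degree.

Three-point gradient (reference BH-01): Δ to BH-02 = (85, 70, +0.23), Δ to BH-03 = (15, 0, +0.02).
∂h/∂x = +0.001333, ∂h/∂y = +0.001667 (det = -1050).
Flow direction (−∇h) has components (-0.001333 E, -0.001667 N).
Azimuth = atan2(E, N) = atan2(-0.001333, -0.001667) = 218.7° ≈ 219°.

219°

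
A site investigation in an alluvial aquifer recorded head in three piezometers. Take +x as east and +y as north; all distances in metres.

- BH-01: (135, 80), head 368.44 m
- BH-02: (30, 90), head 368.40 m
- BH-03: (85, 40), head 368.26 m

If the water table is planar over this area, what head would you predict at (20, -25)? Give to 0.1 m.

Three-point gradient (reference BH-01): Δ to BH-02 = (-105, 10, -0.04), Δ to BH-03 = (-50, -40, -0.18).
∂h/∂x = +0.0007234, ∂h/∂y = +0.003596 (det = 4700).
h(20, -25) = 368.44 + (+0.0007234)·(-115) + (+0.003596)·(-105) = 368.44 -0.083 -0.378 = 367.979 m.

368.0 m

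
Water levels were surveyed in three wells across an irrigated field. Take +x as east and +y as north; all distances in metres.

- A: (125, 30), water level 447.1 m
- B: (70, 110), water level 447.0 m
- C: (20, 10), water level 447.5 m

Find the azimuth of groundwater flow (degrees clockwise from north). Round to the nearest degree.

Three-point gradient (reference A): Δ to B = (-55, 80, -0.1), Δ to C = (-105, -20, +0.4).
∂h/∂x = -0.003158, ∂h/∂y = -0.003421 (det = 9500).
Flow direction (−∇h) has components (+0.003158 E, +0.003421 N).
Azimuth = atan2(E, N) = atan2(+0.003158, +0.003421) = 42.7° ≈ 043°.

043°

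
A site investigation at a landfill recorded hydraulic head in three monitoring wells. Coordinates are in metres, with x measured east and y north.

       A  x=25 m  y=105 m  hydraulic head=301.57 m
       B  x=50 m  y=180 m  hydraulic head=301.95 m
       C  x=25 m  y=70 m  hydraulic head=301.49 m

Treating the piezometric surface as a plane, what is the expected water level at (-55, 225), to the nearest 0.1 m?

Three-point gradient (reference A): Δ to B = (25, 75, +0.38), Δ to C = (0, -35, -0.08).
∂h/∂x = +0.008343, ∂h/∂y = +0.002286 (det = -875).
h(-55, 225) = 301.57 + (+0.008343)·(-80) + (+0.002286)·(120) = 301.57 -0.667 +0.274 = 301.177 m.

301.2 m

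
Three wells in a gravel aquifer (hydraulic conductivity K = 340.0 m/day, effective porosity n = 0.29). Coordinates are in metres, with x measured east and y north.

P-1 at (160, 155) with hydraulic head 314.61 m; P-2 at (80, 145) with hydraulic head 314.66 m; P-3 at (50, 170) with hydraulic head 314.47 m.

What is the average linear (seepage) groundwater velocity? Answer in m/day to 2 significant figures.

8.5 m/day

Three-point gradient (reference P-1): Δ to P-2 = (-80, -10, +0.05), Δ to P-3 = (-110, 15, -0.14).
∂h/∂x = +0.0002826, ∂h/∂y = -0.007261 (det = -2300).
|∇h| = √(0.0002826² + -0.007261²) = 0.007266
Seepage velocity v = K·i/n = 340.0 × 0.007266 / 0.29 = 8.519 m/day.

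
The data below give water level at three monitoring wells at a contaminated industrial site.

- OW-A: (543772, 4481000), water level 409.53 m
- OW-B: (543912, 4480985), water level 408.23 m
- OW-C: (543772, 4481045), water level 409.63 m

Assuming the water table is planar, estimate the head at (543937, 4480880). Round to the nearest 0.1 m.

Taking OW-A as reference: OW-B−OW-A = (140, -15, -1.30); OW-C−OW-A = (0, 45, +0.10).
Determinant of the coordinate differences = 140·45 − 0·(-15) = 6300.
∂h/∂x = [(-1.30)·45 − (+0.10)·(-15)] / 6300 = -0.009048
∂h/∂y = [140·(+0.10) − 0·(-1.30)] / 6300 = +0.002222
h(543937, 4480880) = 409.53 + (-0.009048)·(165) + (+0.002222)·(-120) = 409.53 -1.493 -0.267 = 407.770 m.

407.8 m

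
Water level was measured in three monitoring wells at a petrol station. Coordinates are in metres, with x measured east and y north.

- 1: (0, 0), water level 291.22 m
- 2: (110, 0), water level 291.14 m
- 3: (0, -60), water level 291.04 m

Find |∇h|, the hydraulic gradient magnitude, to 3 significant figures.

∂h/∂x = (291.14 − 291.22) / (110 − 0) = -0.0007273
∂h/∂y = (291.04 − 291.22) / (-60 − 0) = +0.003000
|∇h| = √(-0.0007273² + 0.003000²) = 0.003087

0.00309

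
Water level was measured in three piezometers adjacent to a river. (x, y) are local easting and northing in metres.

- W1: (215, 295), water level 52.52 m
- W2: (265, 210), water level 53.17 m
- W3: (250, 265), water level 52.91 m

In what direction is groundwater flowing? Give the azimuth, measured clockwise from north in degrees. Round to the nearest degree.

Differences from W1: to W2 (Δx, Δy, Δh) = (50, -85, +0.65); to W3 = (35, -30, +0.39).
Determinant of the coordinate differences = 50·(-30) − 35·(-85) = 1475.
∂h/∂x = [(+0.65)·(-30) − (+0.39)·(-85)] / 1475 = +0.009254
∂h/∂y = [50·(+0.39) − 35·(+0.65)] / 1475 = -0.002203
Flow direction (−∇h) has components (-0.009254 E, +0.002203 N).
Azimuth = atan2(E, N) = atan2(-0.009254, +0.002203) = 283.4° ≈ 283°.

283°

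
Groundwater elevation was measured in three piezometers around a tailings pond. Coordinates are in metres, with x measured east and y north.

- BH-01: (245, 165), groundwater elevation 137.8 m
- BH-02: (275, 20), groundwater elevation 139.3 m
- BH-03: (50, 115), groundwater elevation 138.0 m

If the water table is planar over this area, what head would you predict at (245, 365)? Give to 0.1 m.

135.8 m

Taking BH-01 as reference: BH-02−BH-01 = (30, -145, +1.5); BH-03−BH-01 = (-195, -50, +0.2).
Determinant of the coordinate differences = 30·(-50) − (-195)·(-145) = -29775.
∂h/∂x = [(+1.5)·(-50) − (+0.2)·(-145)] / -29775 = +0.001545
∂h/∂y = [30·(+0.2) − (-195)·(+1.5)] / -29775 = -0.01003
h(245, 365) = 137.8 + (+0.001545)·(0) + (-0.01003)·(200) = 137.8 +0.000 -2.005 = 135.795 m.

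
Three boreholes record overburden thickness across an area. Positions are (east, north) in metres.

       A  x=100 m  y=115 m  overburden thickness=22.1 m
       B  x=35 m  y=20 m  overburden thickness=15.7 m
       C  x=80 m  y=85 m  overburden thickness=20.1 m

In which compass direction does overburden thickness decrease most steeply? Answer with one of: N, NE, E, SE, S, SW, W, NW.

SW

With d = a·x + b·y + c and A as origin, the differences give:
  (-65)·a + (-95)·b = -6.4
  (-20)·a + (-30)·b = -2.0
Eliminate b (×(-30) and ×(-95), subtract): 50·a = 2.00 → a = ∂d/∂x = +0.04000
Back-substitute: b = ∂d/∂y = +0.04000.
Steepest decrease is along −∇f = (-0.04000 E, -0.04000 N) → southwest.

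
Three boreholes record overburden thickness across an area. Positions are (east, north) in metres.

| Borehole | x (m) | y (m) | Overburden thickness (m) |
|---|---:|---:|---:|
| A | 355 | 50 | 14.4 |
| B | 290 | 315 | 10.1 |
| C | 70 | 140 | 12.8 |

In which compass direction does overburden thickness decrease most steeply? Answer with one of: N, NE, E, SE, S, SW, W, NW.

N

With d = a·x + b·y + c and A as origin, the differences give:
  (-65)·a + 265·b = -4.3
  (-285)·a + 90·b = -1.6
Eliminate b (×90 and ×265, subtract): 69675·a = 37.00 → a = ∂d/∂x = +0.0005310
Back-substitute: b = ∂d/∂y = -0.01610.
Steepest decrease is along −∇f = (-0.0005310 E, +0.01610 N) → north.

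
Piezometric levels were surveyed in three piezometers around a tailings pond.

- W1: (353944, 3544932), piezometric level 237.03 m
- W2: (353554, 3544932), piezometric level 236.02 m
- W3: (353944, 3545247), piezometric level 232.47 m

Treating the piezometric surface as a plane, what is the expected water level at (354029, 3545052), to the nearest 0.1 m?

∂h/∂x = (236.02 − 237.03) / (353554 − 353944) = +0.002590
∂h/∂y = (232.47 − 237.03) / (3545247 − 3544932) = -0.01448
h(354029, 3545052) = 237.03 + (+0.002590)·(85) + (-0.01448)·(120) = 237.03 +0.220 -1.737 = 235.513 m.

235.5 m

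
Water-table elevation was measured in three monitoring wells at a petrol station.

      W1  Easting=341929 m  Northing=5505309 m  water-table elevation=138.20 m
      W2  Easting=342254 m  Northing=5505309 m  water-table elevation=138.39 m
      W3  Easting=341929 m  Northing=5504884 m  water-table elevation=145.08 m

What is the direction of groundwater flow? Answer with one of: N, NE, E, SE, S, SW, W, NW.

∂h/∂x = (138.39 − 138.20) / (342254 − 341929) = +0.0005846
∂h/∂y = (145.08 − 138.20) / (5504884 − 5505309) = -0.01619
Flow = −∇h = (-0.0005846 east, +0.01619 north), which points north.

N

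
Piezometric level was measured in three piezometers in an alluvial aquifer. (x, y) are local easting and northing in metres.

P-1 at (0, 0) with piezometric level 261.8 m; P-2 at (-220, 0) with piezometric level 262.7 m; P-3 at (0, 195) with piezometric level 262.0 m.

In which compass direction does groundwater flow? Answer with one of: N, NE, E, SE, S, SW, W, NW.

∂h/∂x = (262.7 − 261.8) / (-220 − 0) = -0.004091
∂h/∂y = (262.0 − 261.8) / (195 − 0) = +0.001026
Flow = −∇h = (+0.004091 east, -0.001026 north), which points east.

E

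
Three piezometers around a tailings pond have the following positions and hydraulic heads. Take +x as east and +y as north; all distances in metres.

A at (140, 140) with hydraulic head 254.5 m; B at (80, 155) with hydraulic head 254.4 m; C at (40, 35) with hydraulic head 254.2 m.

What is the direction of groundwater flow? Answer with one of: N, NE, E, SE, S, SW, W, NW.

SW

Three-point gradient (reference A): Δ to B = (-60, 15, -0.1), Δ to C = (-100, -105, -0.3).
∂h/∂x = +0.001923, ∂h/∂y = +0.001026 (det = 7800).
Flow = −∇h = (-0.001923 east, -0.001026 north), which points southwest.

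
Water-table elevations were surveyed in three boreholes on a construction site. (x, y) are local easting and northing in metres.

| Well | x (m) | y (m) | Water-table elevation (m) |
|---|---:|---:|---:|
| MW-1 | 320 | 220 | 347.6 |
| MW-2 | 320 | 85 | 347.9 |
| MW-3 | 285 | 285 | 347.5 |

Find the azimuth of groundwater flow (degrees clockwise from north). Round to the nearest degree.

030°

With h = a·x + b·y + c and MW-1 as origin, the differences give:
  0·a + (-135)·b = +0.3
  (-35)·a + 65·b = -0.1
Eliminate b (×65 and ×(-135), subtract): -4725·a = 6.00 → a = ∂h/∂x = -0.001270
Back-substitute: b = ∂h/∂y = -0.002222.
Flow direction (−∇h) has components (+0.001270 E, +0.002222 N).
Azimuth = atan2(E, N) = atan2(+0.001270, +0.002222) = 29.7° ≈ 030°.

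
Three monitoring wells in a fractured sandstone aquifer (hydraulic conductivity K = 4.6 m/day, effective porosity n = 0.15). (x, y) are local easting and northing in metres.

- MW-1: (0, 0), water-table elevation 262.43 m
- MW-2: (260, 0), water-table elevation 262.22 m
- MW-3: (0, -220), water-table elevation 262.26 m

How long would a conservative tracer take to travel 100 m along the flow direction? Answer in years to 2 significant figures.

∂h/∂x = (262.22 − 262.43) / (260 − 0) = -0.0008077
∂h/∂y = (262.26 − 262.43) / (-220 − 0) = +0.0007727
|∇h| = √(-0.0008077² + 0.0007727²) = 0.001118
Seepage velocity v = K·i/n = 4.6 × 0.001118 / 0.15 = 0.03429 m/day.
t = 100 / 0.03429 = 2916 days = 7.98 years.

8.0 years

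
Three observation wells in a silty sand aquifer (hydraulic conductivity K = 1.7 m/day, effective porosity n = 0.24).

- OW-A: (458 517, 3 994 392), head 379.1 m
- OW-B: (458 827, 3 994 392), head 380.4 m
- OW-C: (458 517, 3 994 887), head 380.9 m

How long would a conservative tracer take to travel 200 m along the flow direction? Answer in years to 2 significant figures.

14 years

∂h/∂x = (380.4 − 379.1) / (458827 − 458517) = +0.004194
∂h/∂y = (380.9 − 379.1) / (3994887 − 3994392) = +0.003636
|∇h| = √(0.004194² + 0.003636²) = 0.005551
Seepage velocity v = K·i/n = 1.7 × 0.005551 / 0.24 = 0.03932 m/day.
t = 200 / 0.03932 = 5086 days = 13.9 years.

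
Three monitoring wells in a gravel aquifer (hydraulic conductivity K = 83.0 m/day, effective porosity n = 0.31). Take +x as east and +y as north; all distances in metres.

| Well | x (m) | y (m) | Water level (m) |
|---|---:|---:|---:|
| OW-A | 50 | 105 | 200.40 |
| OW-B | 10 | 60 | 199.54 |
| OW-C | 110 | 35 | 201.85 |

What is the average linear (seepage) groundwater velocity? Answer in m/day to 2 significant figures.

6.1 m/day

With h = a·x + b·y + c and OW-A as origin, the differences give:
  (-40)·a + (-45)·b = -0.86
  60·a + (-70)·b = +1.45
Eliminate b (×(-70) and ×(-45), subtract): 5500·a = 125.450 → a = ∂h/∂x = +0.02281
Back-substitute: b = ∂h/∂y = -0.001164.
|∇h| = √(0.02281² + -0.001164²) = 0.02284
Seepage velocity v = K·i/n = 83.0 × 0.02284 / 0.31 = 6.115 m/day.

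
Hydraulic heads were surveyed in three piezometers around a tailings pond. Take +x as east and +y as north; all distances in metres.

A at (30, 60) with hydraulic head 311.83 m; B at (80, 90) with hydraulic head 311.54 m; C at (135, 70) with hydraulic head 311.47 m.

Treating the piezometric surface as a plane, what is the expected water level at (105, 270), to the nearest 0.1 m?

310.6 m

Differences from A: to B (Δx, Δy, Δh) = (50, 30, -0.29); to C = (105, 10, -0.36).
Solve a·Δx + b·Δy = Δh: det = 50·10 − 105·30 = -2650.
∂h/∂x = [(-0.29)·10 − (-0.36)·30] / -2650 = -0.002981
∂h/∂y = [50·(-0.36) − 105·(-0.29)] / -2650 = -0.004698
h(105, 270) = 311.83 + (-0.002981)·(75) + (-0.004698)·(210) = 311.83 -0.224 -0.987 = 310.620 m.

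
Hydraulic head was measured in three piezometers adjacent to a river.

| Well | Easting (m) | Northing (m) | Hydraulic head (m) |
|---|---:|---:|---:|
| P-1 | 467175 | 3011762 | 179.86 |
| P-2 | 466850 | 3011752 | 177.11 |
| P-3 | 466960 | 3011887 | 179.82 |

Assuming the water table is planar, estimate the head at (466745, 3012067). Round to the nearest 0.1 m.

180.5 m

Three-point gradient (reference P-1): Δ to P-2 = (-325, -10, -2.75), Δ to P-3 = (-215, 125, -0.04).
∂h/∂x = +0.008046, ∂h/∂y = +0.01352 (det = -42775).
h(466745, 3012067) = 179.86 + (+0.008046)·(-430) + (+0.01352)·(305) = 179.86 -3.460 +4.123 = 180.524 m.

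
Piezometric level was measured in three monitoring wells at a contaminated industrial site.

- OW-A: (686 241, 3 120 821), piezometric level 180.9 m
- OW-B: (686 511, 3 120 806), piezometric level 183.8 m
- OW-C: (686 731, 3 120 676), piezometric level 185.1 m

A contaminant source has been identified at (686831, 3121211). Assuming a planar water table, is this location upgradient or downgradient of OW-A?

upgradient

Taking OW-A as reference: OW-B−OW-A = (270, -15, +2.9); OW-C−OW-A = (490, -145, +4.2).
Determinant of the coordinate differences = 270·(-145) − 490·(-15) = -31800.
∂h/∂x = [(+2.9)·(-145) − (+4.2)·(-15)] / -31800 = +0.01124
∂h/∂y = [270·(+4.2) − 490·(+2.9)] / -31800 = +0.009025
Head at (686831, 3121211) = 180.9 + (+0.01124)·(590) + (+0.009025)·(390) = 191.05 m.
That is higher than the 180.9 m at OW-A, so the point is upgradient.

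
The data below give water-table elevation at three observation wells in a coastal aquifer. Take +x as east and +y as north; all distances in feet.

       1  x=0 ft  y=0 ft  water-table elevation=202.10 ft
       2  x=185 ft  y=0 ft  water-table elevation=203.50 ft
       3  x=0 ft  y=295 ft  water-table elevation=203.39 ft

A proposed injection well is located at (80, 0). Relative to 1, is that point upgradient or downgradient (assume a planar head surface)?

∂h/∂x = (203.50 − 202.10) / (185 − 0) = +0.007568
∂h/∂y = (203.39 − 202.10) / (295 − 0) = +0.004373
Head at (80, 0) = 202.10 + (+0.007568)·(80) + (+0.004373)·(0) = 202.71 ft.
That is higher than the 202.10 ft at 1, so the point is upgradient.

upgradient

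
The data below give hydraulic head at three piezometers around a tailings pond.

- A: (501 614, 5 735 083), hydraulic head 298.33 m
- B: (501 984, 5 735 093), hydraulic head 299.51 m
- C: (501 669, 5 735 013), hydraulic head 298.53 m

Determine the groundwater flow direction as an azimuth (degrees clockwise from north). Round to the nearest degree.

Differences from A: to B (Δx, Δy, Δh) = (370, 10, +1.18); to C = (55, -70, +0.20).
Determinant of the coordinate differences = 370·(-70) − 55·10 = -26450.
∂h/∂x = [(+1.18)·(-70) − (+0.20)·10] / -26450 = +0.003198
∂h/∂y = [370·(+0.20) − 55·(+1.18)] / -26450 = -0.0003440
Flow direction (−∇h) has components (-0.003198 E, +0.0003440 N).
Azimuth = atan2(E, N) = atan2(-0.003198, +0.0003440) = 276.1° ≈ 276°.

276°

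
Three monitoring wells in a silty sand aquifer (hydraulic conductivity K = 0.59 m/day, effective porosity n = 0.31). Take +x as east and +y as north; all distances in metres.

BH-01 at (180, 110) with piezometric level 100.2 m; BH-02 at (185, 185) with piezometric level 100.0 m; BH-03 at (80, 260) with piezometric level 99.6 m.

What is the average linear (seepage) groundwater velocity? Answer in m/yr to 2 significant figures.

Differences from BH-01: to BH-02 (Δx, Δy, Δh) = (5, 75, -0.2); to BH-03 = (-100, 150, -0.6).
Determinant of the coordinate differences = 5·150 − (-100)·75 = 8250.
∂h/∂x = [(-0.2)·150 − (-0.6)·75] / 8250 = +0.001818
∂h/∂y = [5·(-0.6) − (-100)·(-0.2)] / 8250 = -0.002788
|∇h| = √(0.001818² + -0.002788²) = 0.003328
Seepage velocity v = K·i/n = 0.59 × 0.003328 / 0.31 = 0.006334 m/day = 2.313 m/yr.

2.3 m/yr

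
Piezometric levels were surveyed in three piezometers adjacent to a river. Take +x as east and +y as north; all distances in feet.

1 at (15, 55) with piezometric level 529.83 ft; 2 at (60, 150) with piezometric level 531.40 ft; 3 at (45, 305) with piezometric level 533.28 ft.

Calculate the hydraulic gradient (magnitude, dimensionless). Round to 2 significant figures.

With h = a·x + b·y + c and 1 as origin, the differences give:
  45·a + 95·b = +1.57
  30·a + 250·b = +3.45
Eliminate b (×250 and ×95, subtract): 8400·a = 64.750 → a = ∂h/∂x = +0.007708
Back-substitute: b = ∂h/∂y = +0.01287.
|∇h| = √(0.007708² + 0.01287²) = 0.015

0.015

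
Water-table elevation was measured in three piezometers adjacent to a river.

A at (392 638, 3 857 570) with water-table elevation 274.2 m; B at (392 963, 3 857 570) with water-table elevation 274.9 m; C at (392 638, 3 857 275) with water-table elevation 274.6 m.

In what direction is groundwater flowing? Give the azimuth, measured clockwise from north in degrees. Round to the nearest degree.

302°

∂h/∂x = (274.9 − 274.2) / (392963 − 392638) = +0.002154
∂h/∂y = (274.6 − 274.2) / (3857275 − 3857570) = -0.001356
Flow direction (−∇h) has components (-0.002154 E, +0.001356 N).
Azimuth = atan2(E, N) = atan2(-0.002154, +0.001356) = 302.2° ≈ 302°.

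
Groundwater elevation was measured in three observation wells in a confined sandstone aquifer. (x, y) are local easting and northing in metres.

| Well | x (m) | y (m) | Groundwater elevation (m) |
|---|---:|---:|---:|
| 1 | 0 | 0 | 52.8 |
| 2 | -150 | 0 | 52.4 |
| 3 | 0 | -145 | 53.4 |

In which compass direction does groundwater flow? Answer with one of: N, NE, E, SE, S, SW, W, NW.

NW

∂h/∂x = (52.4 − 52.8) / (-150 − 0) = +0.002667
∂h/∂y = (53.4 − 52.8) / (-145 − 0) = -0.004138
Flow = −∇h = (-0.002667 east, +0.004138 north), which points northwest.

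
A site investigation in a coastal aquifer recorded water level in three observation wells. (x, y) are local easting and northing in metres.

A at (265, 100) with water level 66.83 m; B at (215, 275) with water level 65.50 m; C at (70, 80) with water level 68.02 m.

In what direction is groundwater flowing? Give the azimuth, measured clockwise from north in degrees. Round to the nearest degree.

030°

Taking A as reference: B−A = (-50, 175, -1.33); C−A = (-195, -20, +1.19).
Determinant of the coordinate differences = (-50)·(-20) − (-195)·175 = 35125.
∂h/∂x = [(-1.33)·(-20) − (+1.19)·175] / 35125 = -0.005172
∂h/∂y = [(-50)·(+1.19) − (-195)·(-1.33)] / 35125 = -0.009078
Flow direction (−∇h) has components (+0.005172 E, +0.009078 N).
Azimuth = atan2(E, N) = atan2(+0.005172, +0.009078) = 29.7° ≈ 030°.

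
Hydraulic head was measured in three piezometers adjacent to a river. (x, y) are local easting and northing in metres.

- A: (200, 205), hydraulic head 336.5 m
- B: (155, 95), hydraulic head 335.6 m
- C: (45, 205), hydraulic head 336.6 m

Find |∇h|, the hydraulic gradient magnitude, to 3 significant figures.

0.00847

With h = a·x + b·y + c and A as origin, the differences give:
  (-45)·a + (-110)·b = -0.9
  (-155)·a + 0·b = +0.1
Eliminate b (×0 and ×(-110), subtract): -17050·a = 11.00 → a = ∂h/∂x = -0.0006452
Back-substitute: b = ∂h/∂y = +0.008446.
|∇h| = √(-0.0006452² + 0.008446²) = 0.008471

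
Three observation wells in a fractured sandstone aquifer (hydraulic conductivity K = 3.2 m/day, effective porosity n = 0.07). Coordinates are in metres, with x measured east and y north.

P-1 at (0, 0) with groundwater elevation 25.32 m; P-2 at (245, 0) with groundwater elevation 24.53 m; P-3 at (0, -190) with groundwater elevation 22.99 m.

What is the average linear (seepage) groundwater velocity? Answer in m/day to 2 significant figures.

0.58 m/day

∂h/∂x = (24.53 − 25.32) / (245 − 0) = -0.003224
∂h/∂y = (22.99 − 25.32) / (-190 − 0) = +0.01226
|∇h| = √(-0.003224² + 0.01226²) = 0.01268
Seepage velocity v = K·i/n = 3.2 × 0.01268 / 0.07 = 0.5797 m/day.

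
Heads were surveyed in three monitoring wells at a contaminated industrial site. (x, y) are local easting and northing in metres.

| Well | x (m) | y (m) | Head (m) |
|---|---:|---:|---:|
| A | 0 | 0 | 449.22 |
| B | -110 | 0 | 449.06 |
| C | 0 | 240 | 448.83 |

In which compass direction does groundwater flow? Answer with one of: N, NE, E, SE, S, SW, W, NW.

∂h/∂x = (449.06 − 449.22) / (-110 − 0) = +0.001455
∂h/∂y = (448.83 − 449.22) / (240 − 0) = -0.001625
Flow = −∇h = (-0.001455 east, +0.001625 north), which points northwest.

NW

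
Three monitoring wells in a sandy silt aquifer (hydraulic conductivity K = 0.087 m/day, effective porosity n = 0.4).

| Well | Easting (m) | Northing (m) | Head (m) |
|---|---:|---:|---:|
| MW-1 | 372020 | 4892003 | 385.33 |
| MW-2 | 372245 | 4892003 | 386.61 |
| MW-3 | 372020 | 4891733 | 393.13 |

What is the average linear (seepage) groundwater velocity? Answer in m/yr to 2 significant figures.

∂h/∂x = (386.61 − 385.33) / (372245 − 372020) = +0.005689
∂h/∂y = (393.13 − 385.33) / (4891733 − 4892003) = -0.02889
|∇h| = √(0.005689² + -0.02889²) = 0.02944
Seepage velocity v = K·i/n = 0.087 × 0.02944 / 0.4 = 0.006403 m/day = 2.339 m/yr.

2.3 m/yr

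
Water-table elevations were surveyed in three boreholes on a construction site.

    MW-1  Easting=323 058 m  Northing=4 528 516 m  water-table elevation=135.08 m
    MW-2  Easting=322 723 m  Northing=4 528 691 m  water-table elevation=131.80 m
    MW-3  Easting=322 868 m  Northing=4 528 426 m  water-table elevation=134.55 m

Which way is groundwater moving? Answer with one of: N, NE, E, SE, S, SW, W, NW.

Differences from MW-1: to MW-2 (Δx, Δy, Δh) = (-335, 175, -3.28); to MW-3 = (-190, -90, -0.53).
Solve a·Δx + b·Δy = Δh: det = (-335)·(-90) − (-190)·175 = 63400.
∂h/∂x = [(-3.28)·(-90) − (-0.53)·175] / 63400 = +0.006119
∂h/∂y = [(-335)·(-0.53) − (-190)·(-3.28)] / 63400 = -0.007029
Flow = −∇h = (-0.006119 east, +0.007029 north), which points northwest.

NW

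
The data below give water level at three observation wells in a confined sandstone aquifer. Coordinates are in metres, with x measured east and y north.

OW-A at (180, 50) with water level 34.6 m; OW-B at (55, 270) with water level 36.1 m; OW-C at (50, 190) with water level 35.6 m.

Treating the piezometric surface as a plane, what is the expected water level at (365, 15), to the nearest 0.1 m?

With h = a·x + b·y + c and OW-A as origin, the differences give:
  (-125)·a + 220·b = +1.5
  (-130)·a + 140·b = +1.0
Eliminate b (×140 and ×220, subtract): 11100·a = -10.00 → a = ∂h/∂x = -0.0009009
Back-substitute: b = ∂h/∂y = +0.006306.
h(365, 15) = 34.6 + (-0.0009009)·(185) + (+0.006306)·(-35) = 34.6 -0.167 -0.221 = 34.213 m.

34.2 m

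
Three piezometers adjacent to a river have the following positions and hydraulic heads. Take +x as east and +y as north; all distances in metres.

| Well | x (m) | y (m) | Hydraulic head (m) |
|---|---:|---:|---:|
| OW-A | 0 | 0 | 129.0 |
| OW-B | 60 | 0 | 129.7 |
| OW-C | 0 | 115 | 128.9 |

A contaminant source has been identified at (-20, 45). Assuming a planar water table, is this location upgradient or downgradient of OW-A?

∂h/∂x = (129.7 − 129.0) / (60 − 0) = +0.01167
∂h/∂y = (128.9 − 129.0) / (115 − 0) = -0.0008696
Head at (-20, 45) = 129.0 + (+0.01167)·(-20) + (-0.0008696)·(45) = 128.73 m.
That is lower than the 129.0 m at OW-A, so the point is downgradient.

downgradient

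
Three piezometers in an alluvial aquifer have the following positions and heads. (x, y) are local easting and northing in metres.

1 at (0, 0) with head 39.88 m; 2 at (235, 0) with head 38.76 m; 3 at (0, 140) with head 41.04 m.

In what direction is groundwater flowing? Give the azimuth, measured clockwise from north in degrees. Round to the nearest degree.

150°

∂h/∂x = (38.76 − 39.88) / (235 − 0) = -0.004766
∂h/∂y = (41.04 − 39.88) / (140 − 0) = +0.008286
Flow direction (−∇h) has components (+0.004766 E, -0.008286 N).
Azimuth = atan2(E, N) = atan2(+0.004766, -0.008286) = 150.1° ≈ 150°.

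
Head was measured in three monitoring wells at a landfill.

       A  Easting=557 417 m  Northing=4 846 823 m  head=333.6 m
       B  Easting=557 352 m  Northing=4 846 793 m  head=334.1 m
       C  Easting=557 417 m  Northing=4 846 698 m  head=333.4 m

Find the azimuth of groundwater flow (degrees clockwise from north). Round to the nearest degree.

With h = a·x + b·y + c and A as origin, the differences give:
  (-65)·a + (-30)·b = +0.5
  0·a + (-125)·b = -0.2
Eliminate b (×(-125) and ×(-30), subtract): 8125·a = -68.50 → a = ∂h/∂x = -0.008431
Back-substitute: b = ∂h/∂y = +0.001600.
Flow direction (−∇h) has components (+0.008431 E, -0.001600 N).
Azimuth = atan2(E, N) = atan2(+0.008431, -0.001600) = 100.7° ≈ 101°.

101°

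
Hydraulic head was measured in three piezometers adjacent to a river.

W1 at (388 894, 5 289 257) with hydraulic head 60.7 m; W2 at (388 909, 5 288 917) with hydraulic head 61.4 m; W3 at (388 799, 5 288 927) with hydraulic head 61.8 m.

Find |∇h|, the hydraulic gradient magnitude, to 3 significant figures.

0.00444

Differences from W1: to W2 (Δx, Δy, Δh) = (15, -340, +0.7); to W3 = (-95, -330, +1.1).
Solve a·Δx + b·Δy = Δh: det = 15·(-330) − (-95)·(-340) = -37250.
∂h/∂x = [(+0.7)·(-330) − (+1.1)·(-340)] / -37250 = -0.003839
∂h/∂y = [15·(+1.1) − (-95)·(+0.7)] / -37250 = -0.002228
|∇h| = √(-0.003839² + -0.002228²) = 0.004439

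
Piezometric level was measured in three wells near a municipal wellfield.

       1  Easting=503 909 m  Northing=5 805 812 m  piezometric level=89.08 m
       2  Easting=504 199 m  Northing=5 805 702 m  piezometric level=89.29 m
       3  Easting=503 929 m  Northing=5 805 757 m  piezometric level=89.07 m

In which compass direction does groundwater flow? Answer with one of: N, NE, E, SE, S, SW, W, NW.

SW

Taking 1 as reference: 2−1 = (290, -110, +0.21); 3−1 = (20, -55, -0.01).
Determinant of the coordinate differences = 290·(-55) − 20·(-110) = -13750.
∂h/∂x = [(+0.21)·(-55) − (-0.01)·(-110)] / -13750 = +0.0009200
∂h/∂y = [290·(-0.01) − 20·(+0.21)] / -13750 = +0.0005164
Flow = −∇h = (-0.0009200 east, -0.0005164 north), which points southwest.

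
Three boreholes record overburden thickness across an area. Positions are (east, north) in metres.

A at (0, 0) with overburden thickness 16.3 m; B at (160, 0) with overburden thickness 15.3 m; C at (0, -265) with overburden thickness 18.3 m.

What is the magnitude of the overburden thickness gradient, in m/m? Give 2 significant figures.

∂d/∂x = (15.3 − 16.3) / (160 − 0) = -0.006250
∂d/∂y = (18.3 − 16.3) / (-265 − 0) = -0.007547
|∇f| = √(-0.006250² + -0.007547²) = 0.009799 m/m

0.0098 m/m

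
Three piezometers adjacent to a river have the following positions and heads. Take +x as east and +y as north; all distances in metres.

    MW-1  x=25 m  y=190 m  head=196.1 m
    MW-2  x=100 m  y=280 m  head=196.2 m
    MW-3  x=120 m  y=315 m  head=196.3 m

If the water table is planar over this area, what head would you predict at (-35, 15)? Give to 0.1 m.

195.3 m

Differences from MW-1: to MW-2 (Δx, Δy, Δh) = (75, 90, +0.1); to MW-3 = (95, 125, +0.2).
Solve a·Δx + b·Δy = Δh: det = 75·125 − 95·90 = 825.
∂h/∂x = [(+0.1)·125 − (+0.2)·90] / 825 = -0.006667
∂h/∂y = [75·(+0.2) − 95·(+0.1)] / 825 = +0.006667
h(-35, 15) = 196.1 + (-0.006667)·(-60) + (+0.006667)·(-175) = 196.1 +0.400 -1.167 = 195.333 m.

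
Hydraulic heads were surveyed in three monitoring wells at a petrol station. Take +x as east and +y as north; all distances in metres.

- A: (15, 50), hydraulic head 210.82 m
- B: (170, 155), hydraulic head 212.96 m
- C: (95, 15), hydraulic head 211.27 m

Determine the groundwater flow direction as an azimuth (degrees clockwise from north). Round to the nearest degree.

Differences from A: to B (Δx, Δy, Δh) = (155, 105, +2.14); to C = (80, -35, +0.45).
Solve a·Δx + b·Δy = Δh: det = 155·(-35) − 80·105 = -13825.
∂h/∂x = [(+2.14)·(-35) − (+0.45)·105] / -13825 = +0.008835
∂h/∂y = [155·(+0.45) − 80·(+2.14)] / -13825 = +0.007338
Flow direction (−∇h) has components (-0.008835 E, -0.007338 N).
Azimuth = atan2(E, N) = atan2(-0.008835, -0.007338) = 230.3° ≈ 230°.

230°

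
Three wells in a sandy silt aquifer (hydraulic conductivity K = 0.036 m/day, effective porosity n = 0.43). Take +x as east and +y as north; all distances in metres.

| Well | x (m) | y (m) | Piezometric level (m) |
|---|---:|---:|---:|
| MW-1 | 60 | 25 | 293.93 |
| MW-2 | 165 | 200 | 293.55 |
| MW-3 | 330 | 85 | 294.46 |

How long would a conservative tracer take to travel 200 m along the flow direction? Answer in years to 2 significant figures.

1400 years

Taking MW-1 as reference: MW-2−MW-1 = (105, 175, -0.38); MW-3−MW-1 = (270, 60, +0.53).
Determinant of the coordinate differences = 105·60 − 270·175 = -40950.
∂h/∂x = [(-0.38)·60 − (+0.53)·175] / -40950 = +0.002822
∂h/∂y = [105·(+0.53) − 270·(-0.38)] / -40950 = -0.003864
|∇h| = √(0.002822² + -0.003864²) = 0.004785
Seepage velocity v = K·i/n = 0.036 × 0.004785 / 0.43 = 0.0004006 m/day.
t = 200 / 0.0004006 = 4.993e+05 days = 1.37e+03 years.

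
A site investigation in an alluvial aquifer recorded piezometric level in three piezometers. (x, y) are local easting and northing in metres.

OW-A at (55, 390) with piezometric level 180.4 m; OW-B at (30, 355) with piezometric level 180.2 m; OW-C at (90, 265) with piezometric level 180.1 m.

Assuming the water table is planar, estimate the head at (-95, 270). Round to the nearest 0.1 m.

Taking OW-A as reference: OW-B−OW-A = (-25, -35, -0.2); OW-C−OW-A = (35, -125, -0.3).
Determinant of the coordinate differences = (-25)·(-125) − 35·(-35) = 4350.
∂h/∂x = [(-0.2)·(-125) − (-0.3)·(-35)] / 4350 = +0.003333
∂h/∂y = [(-25)·(-0.3) − 35·(-0.2)] / 4350 = +0.003333
h(-95, 270) = 180.4 + (+0.003333)·(-150) + (+0.003333)·(-120) = 180.4 -0.500 -0.400 = 179.500 m.

179.5 m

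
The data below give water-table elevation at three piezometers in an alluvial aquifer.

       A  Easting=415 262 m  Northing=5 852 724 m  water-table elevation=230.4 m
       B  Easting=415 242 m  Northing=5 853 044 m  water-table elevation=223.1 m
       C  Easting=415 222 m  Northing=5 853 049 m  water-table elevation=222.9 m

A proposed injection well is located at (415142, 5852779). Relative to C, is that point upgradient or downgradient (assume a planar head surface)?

Taking A as reference: B−A = (-20, 320, -7.3); C−A = (-40, 325, -7.5).
Solve a·Δx + b·Δy = Δh: det = (-20)·325 − (-40)·320 = 6300.
∂h/∂x = [(-7.3)·325 − (-7.5)·320] / 6300 = +0.004365
∂h/∂y = [(-20)·(-7.5) − (-40)·(-7.3)] / 6300 = -0.02254
Head at (415142, 5852779) = 230.4 + (+0.004365)·(-120) + (-0.02254)·(55) = 228.64 m.
That is higher than the 222.9 m at C, so the point is upgradient.

upgradient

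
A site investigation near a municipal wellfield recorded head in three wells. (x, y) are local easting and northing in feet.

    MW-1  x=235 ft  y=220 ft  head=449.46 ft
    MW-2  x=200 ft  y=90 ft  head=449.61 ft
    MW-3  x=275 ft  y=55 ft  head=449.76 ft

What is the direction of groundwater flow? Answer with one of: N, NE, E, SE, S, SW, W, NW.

Three-point gradient (reference MW-1): Δ to MW-2 = (-35, -130, +0.15), Δ to MW-3 = (40, -165, +0.30).
∂h/∂x = +0.001298, ∂h/∂y = -0.001503 (det = 10975).
Flow = −∇h = (-0.001298 east, +0.001503 north), which points northwest.

NW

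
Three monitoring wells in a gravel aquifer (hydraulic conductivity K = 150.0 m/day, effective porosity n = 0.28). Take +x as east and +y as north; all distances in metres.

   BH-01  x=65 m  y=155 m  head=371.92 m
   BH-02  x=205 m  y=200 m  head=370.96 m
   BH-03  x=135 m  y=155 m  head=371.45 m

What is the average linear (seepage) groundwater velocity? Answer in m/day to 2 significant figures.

3.6 m/day

Differences from BH-01: to BH-02 (Δx, Δy, Δh) = (140, 45, -0.96); to BH-03 = (70, 0, -0.47).
Solve a·Δx + b·Δy = Δh: det = 140·0 − 70·45 = -3150.
∂h/∂x = [(-0.96)·0 − (-0.47)·45] / -3150 = -0.006714
∂h/∂y = [140·(-0.47) − 70·(-0.96)] / -3150 = -0.0004444
|∇h| = √(-0.006714² + -0.0004444²) = 0.006729
Seepage velocity v = K·i/n = 150.0 × 0.006729 / 0.28 = 3.605 m/day.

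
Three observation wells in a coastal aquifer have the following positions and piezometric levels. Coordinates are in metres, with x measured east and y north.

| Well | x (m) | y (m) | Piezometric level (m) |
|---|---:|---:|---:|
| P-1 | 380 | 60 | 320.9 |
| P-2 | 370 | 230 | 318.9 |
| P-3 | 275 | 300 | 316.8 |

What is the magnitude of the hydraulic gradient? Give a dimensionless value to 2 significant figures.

Three-point gradient (reference P-1): Δ to P-2 = (-10, 170, -2.0), Δ to P-3 = (-105, 240, -4.1).
∂h/∂x = +0.01405, ∂h/∂y = -0.01094 (det = 15450).
|∇h| = √(0.01405² + -0.01094²) = 0.01781

0.018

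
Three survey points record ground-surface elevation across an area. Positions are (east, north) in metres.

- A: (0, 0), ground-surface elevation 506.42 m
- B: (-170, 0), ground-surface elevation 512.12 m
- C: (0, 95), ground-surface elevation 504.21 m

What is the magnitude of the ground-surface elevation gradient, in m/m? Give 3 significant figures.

∂z/∂x = (512.12 − 506.42) / (-170 − 0) = -0.03353
∂z/∂y = (504.21 − 506.42) / (95 − 0) = -0.02326
|∇f| = √(-0.03353² + -0.02326²) = 0.04081 m/m

0.0408 m/m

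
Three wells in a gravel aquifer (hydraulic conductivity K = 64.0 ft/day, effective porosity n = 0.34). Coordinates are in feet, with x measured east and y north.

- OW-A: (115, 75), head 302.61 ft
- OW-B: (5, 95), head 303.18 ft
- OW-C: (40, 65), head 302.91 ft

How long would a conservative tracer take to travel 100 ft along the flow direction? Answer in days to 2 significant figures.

Taking OW-A as reference: OW-B−OW-A = (-110, 20, +0.57); OW-C−OW-A = (-75, -10, +0.30).
Solve a·Δx + b·Δy = Δh: det = (-110)·(-10) − (-75)·20 = 2600.
∂h/∂x = [(+0.57)·(-10) − (+0.30)·20] / 2600 = -0.004500
∂h/∂y = [(-110)·(+0.30) − (-75)·(+0.57)] / 2600 = +0.003750
|∇h| = √(-0.004500² + 0.003750²) = 0.005858
Seepage velocity v = K·i/n = 64.0 × 0.005858 / 0.34 = 1.103 ft/day.
t = 100 / 1.103 = 90.66 days.

91 days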